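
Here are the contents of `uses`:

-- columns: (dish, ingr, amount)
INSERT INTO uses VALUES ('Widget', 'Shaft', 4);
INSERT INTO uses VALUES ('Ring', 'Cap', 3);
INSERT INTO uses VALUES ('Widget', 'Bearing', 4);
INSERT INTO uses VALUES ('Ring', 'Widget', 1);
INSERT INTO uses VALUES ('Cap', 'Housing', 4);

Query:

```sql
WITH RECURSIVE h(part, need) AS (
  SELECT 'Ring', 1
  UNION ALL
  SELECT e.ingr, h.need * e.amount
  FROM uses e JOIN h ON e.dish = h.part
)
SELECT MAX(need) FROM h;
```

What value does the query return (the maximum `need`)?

Base: (Ring, need=1).
Iteration 1: components of {Ring} -> Cap = 1*3 = 3, Widget = 1*1 = 1.
Iteration 2: components of {Cap,Widget} -> Bearing = 1*4 = 4, Housing = 3*4 = 12, Shaft = 1*4 = 4.
Iteration 3: no further components; recursion stops.
need values: 1, 1, 3, 4, 4, 12; the maximum is 12.

12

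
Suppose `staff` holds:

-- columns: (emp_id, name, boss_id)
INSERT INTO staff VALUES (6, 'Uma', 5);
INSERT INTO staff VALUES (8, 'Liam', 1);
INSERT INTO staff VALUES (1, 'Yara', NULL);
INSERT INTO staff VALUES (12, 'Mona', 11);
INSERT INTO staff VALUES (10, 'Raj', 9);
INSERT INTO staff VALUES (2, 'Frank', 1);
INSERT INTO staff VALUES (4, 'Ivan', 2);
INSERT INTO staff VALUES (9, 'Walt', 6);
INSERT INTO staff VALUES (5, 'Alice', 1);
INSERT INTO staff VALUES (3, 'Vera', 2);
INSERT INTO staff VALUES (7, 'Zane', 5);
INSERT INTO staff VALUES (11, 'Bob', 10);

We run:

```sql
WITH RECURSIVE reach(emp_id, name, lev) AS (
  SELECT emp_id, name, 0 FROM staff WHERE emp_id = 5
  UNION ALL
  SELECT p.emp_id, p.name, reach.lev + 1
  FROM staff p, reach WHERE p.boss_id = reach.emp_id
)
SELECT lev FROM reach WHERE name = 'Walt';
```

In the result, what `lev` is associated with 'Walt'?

2

Base: emp_id=5 (Alice) at lev 0.
Iteration 1: rows with boss_id in {5} -> Uma (id 6, lev 1), Zane (id 7, lev 1).
Iteration 2: rows with boss_id in {6,7} -> Walt (id 9, lev 2).
Iteration 3: rows with boss_id in {9} -> Raj (id 10, lev 3).
Iteration 4: rows with boss_id in {10} -> Bob (id 11, lev 4).
Iteration 5: rows with boss_id in {11} -> Mona (id 12, lev 5).
Iteration 6: no rows with boss_id in {12}; recursion stops.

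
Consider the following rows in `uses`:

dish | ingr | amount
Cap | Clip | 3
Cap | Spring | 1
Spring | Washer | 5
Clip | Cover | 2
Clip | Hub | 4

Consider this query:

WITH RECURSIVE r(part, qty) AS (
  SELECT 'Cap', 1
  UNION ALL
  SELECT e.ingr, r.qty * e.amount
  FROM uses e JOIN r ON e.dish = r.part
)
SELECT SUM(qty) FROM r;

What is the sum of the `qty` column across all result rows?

28

Base: (Cap, qty=1).
Iteration 1: components of {Cap} -> Clip = 1*3 = 3, Spring = 1*1 = 1.
Iteration 2: components of {Clip,Spring} -> Cover = 3*2 = 6, Hub = 3*4 = 12, Washer = 1*5 = 5.
Iteration 3: no further components; recursion stops.
SUM(qty) = 1 + 3 + 1 + 6 + 12 + 5 = 28.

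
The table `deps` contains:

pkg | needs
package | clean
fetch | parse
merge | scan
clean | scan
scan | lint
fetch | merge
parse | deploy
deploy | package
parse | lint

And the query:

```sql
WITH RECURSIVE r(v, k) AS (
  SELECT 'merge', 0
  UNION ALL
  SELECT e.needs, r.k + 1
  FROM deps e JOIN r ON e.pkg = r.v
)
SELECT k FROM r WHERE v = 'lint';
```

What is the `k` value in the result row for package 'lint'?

Base: (merge, k=0).
Iteration 1: edges from {merge} -> (scan, k=1).
Iteration 2: edges from {scan} -> (lint, k=2).
Iteration 3: no outgoing edges from {lint}; recursion stops.

2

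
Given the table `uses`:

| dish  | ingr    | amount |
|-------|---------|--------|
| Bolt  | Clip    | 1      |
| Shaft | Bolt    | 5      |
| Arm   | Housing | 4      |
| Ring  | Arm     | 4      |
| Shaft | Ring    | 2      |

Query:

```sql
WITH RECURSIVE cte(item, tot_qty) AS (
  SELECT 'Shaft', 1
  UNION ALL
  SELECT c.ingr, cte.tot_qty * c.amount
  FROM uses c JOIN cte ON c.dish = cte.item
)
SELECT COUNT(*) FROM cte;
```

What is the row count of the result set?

Base: (Shaft, tot_qty=1).
Iteration 1: components of {Shaft} -> Bolt = 1*5 = 5, Ring = 1*2 = 2.
Iteration 2: components of {Bolt,Ring} -> Arm = 2*4 = 8, Clip = 5*1 = 5.
Iteration 3: components of {Arm,Clip} -> Housing = 8*4 = 32.
Iteration 4: no further components; recursion stops.
Total rows emitted: 6.

6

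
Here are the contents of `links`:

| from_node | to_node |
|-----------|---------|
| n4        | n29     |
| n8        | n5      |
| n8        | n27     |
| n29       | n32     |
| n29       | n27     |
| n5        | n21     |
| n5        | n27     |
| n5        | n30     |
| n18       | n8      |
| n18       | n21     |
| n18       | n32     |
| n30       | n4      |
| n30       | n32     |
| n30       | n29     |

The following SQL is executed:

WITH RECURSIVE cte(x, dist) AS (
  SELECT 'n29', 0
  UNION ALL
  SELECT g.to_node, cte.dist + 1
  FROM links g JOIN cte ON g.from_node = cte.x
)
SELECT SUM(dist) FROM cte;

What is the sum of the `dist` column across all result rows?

2

Base: (n29, dist=0).
Iteration 1: edges from {n29} -> (n27, dist=1), (n32, dist=1).
Iteration 2: no outgoing edges from {n27,n32}; recursion stops.
SUM(dist) = 0 + 1 + 1 = 2.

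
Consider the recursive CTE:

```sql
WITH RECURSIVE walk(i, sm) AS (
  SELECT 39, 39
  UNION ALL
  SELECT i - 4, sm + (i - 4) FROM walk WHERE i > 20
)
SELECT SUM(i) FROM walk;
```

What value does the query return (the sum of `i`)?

174

Base: i=39, sm=39.
Iteration 1: 39 > 20 holds -> i = 39 - 4 = 35, sm = 39 + 35 = 74.
Iteration 2: 35 > 20 holds -> i = 35 - 4 = 31, sm = 74 + 31 = 105.
Iteration 3: 31 > 20 holds -> i = 31 - 4 = 27, sm = 105 + 27 = 132.
Iteration 4: 27 > 20 holds -> i = 27 - 4 = 23, sm = 132 + 23 = 155.
Iteration 5: 23 > 20 holds -> i = 23 - 4 = 19, sm = 155 + 19 = 174.
Iteration 6: 19 > 20 fails; recursion stops.
SUM(i) = 39 + 35 + 31 + 27 + 23 + 19 = 174.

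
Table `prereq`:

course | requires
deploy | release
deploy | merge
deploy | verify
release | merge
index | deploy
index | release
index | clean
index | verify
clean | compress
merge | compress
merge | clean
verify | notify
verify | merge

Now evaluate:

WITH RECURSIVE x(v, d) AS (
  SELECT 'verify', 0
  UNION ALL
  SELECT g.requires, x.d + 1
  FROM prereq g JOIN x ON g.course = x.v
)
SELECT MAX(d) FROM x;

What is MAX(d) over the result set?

Base: (verify, d=0).
Iteration 1: edges from {verify} -> (merge, d=1), (notify, d=1).
Iteration 2: edges from {merge,notify} -> (clean, d=2), (compress, d=2).
Iteration 3: edges from {clean,compress} -> (compress, d=3).
Iteration 4: no outgoing edges from {compress}; recursion stops.
d values: 0, 1, 1, 2, 2, 3; the maximum is 3.

3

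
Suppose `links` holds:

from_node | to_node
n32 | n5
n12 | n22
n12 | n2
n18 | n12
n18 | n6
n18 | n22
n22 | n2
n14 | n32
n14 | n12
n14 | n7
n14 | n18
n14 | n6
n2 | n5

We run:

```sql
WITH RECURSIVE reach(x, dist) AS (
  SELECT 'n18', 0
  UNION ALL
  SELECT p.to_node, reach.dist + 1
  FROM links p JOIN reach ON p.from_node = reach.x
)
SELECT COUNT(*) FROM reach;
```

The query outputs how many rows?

Base: (n18, dist=0).
Iteration 1: edges from {n18} -> (n12, dist=1), (n22, dist=1), (n6, dist=1).
Iteration 2: edges from {n12,n22,n6} -> (n2, dist=2) x2, (n22, dist=2). [UNION ALL keeps all 3 new rows, including repeats]
Iteration 3: edges from {n2,n22} -> (n2, dist=3), (n5, dist=3) x2. [UNION ALL keeps all 3 new rows, including repeats]
Iteration 4: edges from {n2,n5} -> (n5, dist=4).
Iteration 5: no outgoing edges from {n5}; recursion stops.
Total rows emitted: 11.

11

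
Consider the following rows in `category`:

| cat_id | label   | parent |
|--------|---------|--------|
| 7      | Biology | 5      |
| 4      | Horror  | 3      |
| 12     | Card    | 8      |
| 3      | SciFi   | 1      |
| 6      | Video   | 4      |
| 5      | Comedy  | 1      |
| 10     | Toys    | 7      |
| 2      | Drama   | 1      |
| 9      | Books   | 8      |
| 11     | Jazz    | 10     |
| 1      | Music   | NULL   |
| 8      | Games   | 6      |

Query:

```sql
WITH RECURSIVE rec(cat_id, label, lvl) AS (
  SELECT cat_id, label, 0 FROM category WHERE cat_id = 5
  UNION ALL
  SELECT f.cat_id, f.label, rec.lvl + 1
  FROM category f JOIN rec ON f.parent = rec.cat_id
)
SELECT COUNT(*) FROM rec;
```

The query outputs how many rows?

4

Base: cat_id=5 (Comedy) at lvl 0.
Iteration 1: rows with parent in {5} -> Biology (id 7, lvl 1).
Iteration 2: rows with parent in {7} -> Toys (id 10, lvl 2).
Iteration 3: rows with parent in {10} -> Jazz (id 11, lvl 3).
Iteration 4: no rows with parent in {11}; recursion stops.
Total rows emitted: 4.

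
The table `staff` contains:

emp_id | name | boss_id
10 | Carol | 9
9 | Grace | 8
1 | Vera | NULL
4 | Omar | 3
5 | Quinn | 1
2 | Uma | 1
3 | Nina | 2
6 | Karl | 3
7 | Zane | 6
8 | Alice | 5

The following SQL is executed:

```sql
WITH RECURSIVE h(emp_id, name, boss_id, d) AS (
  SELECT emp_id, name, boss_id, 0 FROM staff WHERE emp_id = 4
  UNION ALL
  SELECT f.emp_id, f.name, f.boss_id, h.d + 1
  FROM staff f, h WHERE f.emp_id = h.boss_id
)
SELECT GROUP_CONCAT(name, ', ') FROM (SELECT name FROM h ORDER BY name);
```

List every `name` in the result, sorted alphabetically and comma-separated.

Nina, Omar, Uma, Vera

Base: emp_id=4 (Omar), boss_id=3, d 0.
Iteration 1: join on emp_id=3 -> Nina (id 3, boss_id=2, d 1).
Iteration 2: join on emp_id=2 -> Uma (id 2, boss_id=1, d 2).
Iteration 3: join on emp_id=1 -> Vera (id 1, boss_id=NULL, d 3).
Iteration 4: boss_id is NULL; no match; recursion stops.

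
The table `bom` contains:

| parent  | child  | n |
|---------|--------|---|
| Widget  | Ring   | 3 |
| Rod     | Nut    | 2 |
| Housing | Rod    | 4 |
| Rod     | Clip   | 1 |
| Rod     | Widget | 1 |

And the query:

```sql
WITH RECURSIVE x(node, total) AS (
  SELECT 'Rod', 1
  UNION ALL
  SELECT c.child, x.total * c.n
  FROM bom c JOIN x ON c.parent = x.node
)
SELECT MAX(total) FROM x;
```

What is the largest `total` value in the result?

3

Base: (Rod, total=1).
Iteration 1: components of {Rod} -> Clip = 1*1 = 1, Nut = 1*2 = 2, Widget = 1*1 = 1.
Iteration 2: components of {Clip,Nut,Widget} -> Ring = 1*3 = 3.
Iteration 3: no further components; recursion stops.
total values: 1, 1, 1, 2, 3; the maximum is 3.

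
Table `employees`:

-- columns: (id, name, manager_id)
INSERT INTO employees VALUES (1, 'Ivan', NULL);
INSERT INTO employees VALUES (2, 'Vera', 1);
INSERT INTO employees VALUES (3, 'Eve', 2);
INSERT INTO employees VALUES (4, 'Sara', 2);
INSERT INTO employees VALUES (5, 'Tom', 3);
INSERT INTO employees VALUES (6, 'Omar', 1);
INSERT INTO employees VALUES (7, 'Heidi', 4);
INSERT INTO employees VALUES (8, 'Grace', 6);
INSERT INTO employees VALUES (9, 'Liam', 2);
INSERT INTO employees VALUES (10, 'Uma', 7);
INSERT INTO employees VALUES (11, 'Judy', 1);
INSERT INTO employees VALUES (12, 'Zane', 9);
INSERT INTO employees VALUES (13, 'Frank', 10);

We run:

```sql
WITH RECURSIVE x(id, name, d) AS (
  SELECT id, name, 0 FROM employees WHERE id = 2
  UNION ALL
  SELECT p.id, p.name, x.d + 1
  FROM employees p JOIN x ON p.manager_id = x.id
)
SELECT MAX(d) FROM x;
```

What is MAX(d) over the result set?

4

Base: id=2 (Vera) at d 0.
Iteration 1: rows with manager_id in {2} -> Eve (id 3, d 1), Sara (id 4, d 1), Liam (id 9, d 1).
Iteration 2: rows with manager_id in {3,4,9} -> Tom (id 5, d 2), Heidi (id 7, d 2), Zane (id 12, d 2).
Iteration 3: rows with manager_id in {5,7,12} -> Uma (id 10, d 3).
Iteration 4: rows with manager_id in {10} -> Frank (id 13, d 4).
Iteration 5: no rows with manager_id in {13}; recursion stops.
d values: 0, 1, 1, 1, 2, 2, 2, 3, 4; the maximum is 4.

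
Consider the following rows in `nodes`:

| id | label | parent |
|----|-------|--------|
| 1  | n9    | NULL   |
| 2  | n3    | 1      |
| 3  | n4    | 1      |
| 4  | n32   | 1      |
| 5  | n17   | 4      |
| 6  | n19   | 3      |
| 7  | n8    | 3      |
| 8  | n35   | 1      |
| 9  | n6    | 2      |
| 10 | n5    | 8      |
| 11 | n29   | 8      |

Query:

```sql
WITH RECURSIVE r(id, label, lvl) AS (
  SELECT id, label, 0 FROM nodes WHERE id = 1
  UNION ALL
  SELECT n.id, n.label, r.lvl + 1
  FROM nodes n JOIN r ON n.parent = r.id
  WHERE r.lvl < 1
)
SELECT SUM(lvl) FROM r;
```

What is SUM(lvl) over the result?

Base: id=1 (n9) at lvl 0.
Iteration 1: rows with parent in {1} -> n3 (id 2, lvl 1), n4 (id 3, lvl 1), n32 (id 4, lvl 1), n35 (id 8, lvl 1).
Iteration 2: lvl < 1 fails for all current rows; recursion stops.
SUM(lvl) = 0 + 1 + 1 + 1 + 1 = 4.

4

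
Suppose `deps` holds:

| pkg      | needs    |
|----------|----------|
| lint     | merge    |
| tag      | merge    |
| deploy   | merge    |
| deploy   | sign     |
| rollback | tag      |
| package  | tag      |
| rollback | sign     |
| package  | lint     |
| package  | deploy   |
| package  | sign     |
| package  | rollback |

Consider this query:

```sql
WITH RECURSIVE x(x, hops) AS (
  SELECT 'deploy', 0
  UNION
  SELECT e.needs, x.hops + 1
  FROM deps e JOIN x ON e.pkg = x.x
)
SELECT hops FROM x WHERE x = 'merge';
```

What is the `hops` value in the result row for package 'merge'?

Base: (deploy, hops=0).
Iteration 1: edges from {deploy} -> (merge, hops=1), (sign, hops=1).
Iteration 2: no outgoing edges from {merge,sign}; recursion stops.

1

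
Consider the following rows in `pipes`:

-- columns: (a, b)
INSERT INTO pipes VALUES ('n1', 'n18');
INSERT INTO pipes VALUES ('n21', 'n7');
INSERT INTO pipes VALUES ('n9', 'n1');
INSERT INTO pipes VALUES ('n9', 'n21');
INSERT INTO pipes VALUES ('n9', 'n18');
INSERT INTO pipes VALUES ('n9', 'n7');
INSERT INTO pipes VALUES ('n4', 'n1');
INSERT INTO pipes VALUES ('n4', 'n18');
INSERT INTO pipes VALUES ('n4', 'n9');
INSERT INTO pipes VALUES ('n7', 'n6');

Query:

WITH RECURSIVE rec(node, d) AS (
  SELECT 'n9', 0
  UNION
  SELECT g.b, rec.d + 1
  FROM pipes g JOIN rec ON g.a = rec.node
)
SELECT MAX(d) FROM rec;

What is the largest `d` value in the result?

Base: (n9, d=0).
Iteration 1: edges from {n9} -> (n1, d=1), (n18, d=1), (n21, d=1), (n7, d=1).
Iteration 2: edges from {n1,n18,n21,n7} -> (n18, d=2), (n6, d=2), (n7, d=2).
Iteration 3: edges from {n18,n6,n7} -> (n6, d=3).
Iteration 4: no outgoing edges from {n6}; recursion stops.
d values: 0, 1, 1, 1, 1, 2, 2, 2, 3; the maximum is 3.

3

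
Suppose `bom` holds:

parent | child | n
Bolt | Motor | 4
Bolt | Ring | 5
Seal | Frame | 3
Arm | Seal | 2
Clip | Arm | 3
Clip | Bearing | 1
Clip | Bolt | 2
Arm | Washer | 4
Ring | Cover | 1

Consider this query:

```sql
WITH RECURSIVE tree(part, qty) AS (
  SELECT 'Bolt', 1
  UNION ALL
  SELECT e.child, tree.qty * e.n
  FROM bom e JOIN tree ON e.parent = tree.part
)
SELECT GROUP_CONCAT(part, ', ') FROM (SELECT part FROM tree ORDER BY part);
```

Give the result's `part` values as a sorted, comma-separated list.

Base: (Bolt, qty=1).
Iteration 1: components of {Bolt} -> Motor = 1*4 = 4, Ring = 1*5 = 5.
Iteration 2: components of {Motor,Ring} -> Cover = 5*1 = 5.
Iteration 3: no further components; recursion stops.

Bolt, Cover, Motor, Ring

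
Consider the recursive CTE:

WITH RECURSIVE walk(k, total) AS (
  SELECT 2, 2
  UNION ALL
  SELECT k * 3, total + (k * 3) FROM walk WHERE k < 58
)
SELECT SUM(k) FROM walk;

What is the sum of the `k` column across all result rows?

242

Base: k=2, total=2.
Iteration 1: 2 < 58 holds -> k = 2 * 3 = 6, total = 2 + 6 = 8.
Iteration 2: 6 < 58 holds -> k = 6 * 3 = 18, total = 8 + 18 = 26.
Iteration 3: 18 < 58 holds -> k = 18 * 3 = 54, total = 26 + 54 = 80.
Iteration 4: 54 < 58 holds -> k = 54 * 3 = 162, total = 80 + 162 = 242.
Iteration 5: 162 < 58 fails; recursion stops.
SUM(k) = 2 + 6 + 18 + 54 + 162 = 242.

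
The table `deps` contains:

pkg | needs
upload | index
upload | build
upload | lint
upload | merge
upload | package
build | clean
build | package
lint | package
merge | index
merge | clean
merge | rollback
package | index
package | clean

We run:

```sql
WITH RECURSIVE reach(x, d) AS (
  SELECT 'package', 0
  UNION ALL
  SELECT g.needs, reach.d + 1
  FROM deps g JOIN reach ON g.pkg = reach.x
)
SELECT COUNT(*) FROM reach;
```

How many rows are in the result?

3

Base: (package, d=0).
Iteration 1: edges from {package} -> (clean, d=1), (index, d=1).
Iteration 2: no outgoing edges from {clean,index}; recursion stops.
Total rows emitted: 3.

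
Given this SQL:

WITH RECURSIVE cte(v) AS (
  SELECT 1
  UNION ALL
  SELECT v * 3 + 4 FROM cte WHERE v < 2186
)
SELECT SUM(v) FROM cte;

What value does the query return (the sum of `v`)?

9824

Base: v=1.
Iteration 1: 1 < 2186 holds -> v = 1 * 3 + 4 = 7.
Iteration 2: 7 < 2186 holds -> v = 7 * 3 + 4 = 25.
Iteration 3: 25 < 2186 holds -> v = 25 * 3 + 4 = 79.
Iteration 4: 79 < 2186 holds -> v = 79 * 3 + 4 = 241.
Iteration 5: 241 < 2186 holds -> v = 241 * 3 + 4 = 727.
Iteration 6: 727 < 2186 holds -> v = 727 * 3 + 4 = 2185.
Iteration 7: 2185 < 2186 holds -> v = 2185 * 3 + 4 = 6559.
Iteration 8: 6559 < 2186 fails; recursion stops.
SUM(v) = 1 + 7 + 25 + 79 + 241 + 727 + 2185 + 6559 = 9824.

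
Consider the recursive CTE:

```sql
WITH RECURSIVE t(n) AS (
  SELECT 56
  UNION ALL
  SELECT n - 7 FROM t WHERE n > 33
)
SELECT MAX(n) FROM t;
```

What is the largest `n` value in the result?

56

Base: n=56.
Iteration 1: 56 > 33 holds -> n = 56 - 7 = 49.
Iteration 2: 49 > 33 holds -> n = 49 - 7 = 42.
Iteration 3: 42 > 33 holds -> n = 42 - 7 = 35.
Iteration 4: 35 > 33 holds -> n = 35 - 7 = 28.
Iteration 5: 28 > 33 fails; recursion stops.
n values: 56, 49, 42, 35, 28; the maximum is 56.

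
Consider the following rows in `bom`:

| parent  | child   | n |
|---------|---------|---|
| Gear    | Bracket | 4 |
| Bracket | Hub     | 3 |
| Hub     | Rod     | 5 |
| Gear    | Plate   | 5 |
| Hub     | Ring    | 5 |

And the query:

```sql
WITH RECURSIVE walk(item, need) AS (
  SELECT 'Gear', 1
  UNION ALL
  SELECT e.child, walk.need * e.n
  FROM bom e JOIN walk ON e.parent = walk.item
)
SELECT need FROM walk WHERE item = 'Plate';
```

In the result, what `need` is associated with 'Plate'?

5

Base: (Gear, need=1).
Iteration 1: components of {Gear} -> Bracket = 1*4 = 4, Plate = 1*5 = 5.
Iteration 2: components of {Bracket,Plate} -> Hub = 4*3 = 12.
Iteration 3: components of {Hub} -> Ring = 12*5 = 60, Rod = 12*5 = 60.
Iteration 4: no further components; recursion stops.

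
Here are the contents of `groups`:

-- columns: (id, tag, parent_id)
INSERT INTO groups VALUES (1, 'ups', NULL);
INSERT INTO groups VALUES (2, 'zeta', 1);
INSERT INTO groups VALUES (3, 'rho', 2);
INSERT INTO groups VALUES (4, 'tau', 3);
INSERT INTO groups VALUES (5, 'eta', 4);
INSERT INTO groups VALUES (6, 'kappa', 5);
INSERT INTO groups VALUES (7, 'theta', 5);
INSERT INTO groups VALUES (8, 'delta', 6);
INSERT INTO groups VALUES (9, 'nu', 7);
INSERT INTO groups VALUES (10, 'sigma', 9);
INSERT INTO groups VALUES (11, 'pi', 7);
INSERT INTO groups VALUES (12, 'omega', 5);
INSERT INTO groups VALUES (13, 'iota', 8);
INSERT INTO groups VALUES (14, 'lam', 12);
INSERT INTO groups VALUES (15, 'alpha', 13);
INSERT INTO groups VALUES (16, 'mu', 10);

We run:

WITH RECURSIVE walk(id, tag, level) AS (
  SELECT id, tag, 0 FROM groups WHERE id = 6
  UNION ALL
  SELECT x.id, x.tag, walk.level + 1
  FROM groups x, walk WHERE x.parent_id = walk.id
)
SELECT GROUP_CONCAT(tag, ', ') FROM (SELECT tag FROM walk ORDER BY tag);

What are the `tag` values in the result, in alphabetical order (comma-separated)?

alpha, delta, iota, kappa

Base: id=6 (kappa) at level 0.
Iteration 1: rows with parent_id in {6} -> delta (id 8, level 1).
Iteration 2: rows with parent_id in {8} -> iota (id 13, level 2).
Iteration 3: rows with parent_id in {13} -> alpha (id 15, level 3).
Iteration 4: no rows with parent_id in {15}; recursion stops.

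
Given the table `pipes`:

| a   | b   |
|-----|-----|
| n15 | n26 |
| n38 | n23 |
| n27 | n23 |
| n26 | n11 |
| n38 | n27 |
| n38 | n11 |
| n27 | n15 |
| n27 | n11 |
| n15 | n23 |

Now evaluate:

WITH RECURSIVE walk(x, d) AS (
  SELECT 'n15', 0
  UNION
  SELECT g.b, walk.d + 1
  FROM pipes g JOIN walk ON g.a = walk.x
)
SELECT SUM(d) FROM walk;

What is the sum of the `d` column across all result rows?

Base: (n15, d=0).
Iteration 1: edges from {n15} -> (n23, d=1), (n26, d=1).
Iteration 2: edges from {n23,n26} -> (n11, d=2).
Iteration 3: no outgoing edges from {n11}; recursion stops.
SUM(d) = 0 + 1 + 1 + 2 = 4.

4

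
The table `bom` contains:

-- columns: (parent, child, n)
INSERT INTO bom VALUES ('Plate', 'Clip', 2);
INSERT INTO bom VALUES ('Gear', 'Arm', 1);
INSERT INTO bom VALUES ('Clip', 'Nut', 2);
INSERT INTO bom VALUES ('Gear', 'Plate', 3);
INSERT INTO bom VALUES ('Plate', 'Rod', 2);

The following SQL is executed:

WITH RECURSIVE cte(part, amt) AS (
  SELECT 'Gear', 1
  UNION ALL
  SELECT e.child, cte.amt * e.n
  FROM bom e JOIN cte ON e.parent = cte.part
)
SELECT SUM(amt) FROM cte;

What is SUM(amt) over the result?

29

Base: (Gear, amt=1).
Iteration 1: components of {Gear} -> Arm = 1*1 = 1, Plate = 1*3 = 3.
Iteration 2: components of {Arm,Plate} -> Clip = 3*2 = 6, Rod = 3*2 = 6.
Iteration 3: components of {Clip,Rod} -> Nut = 6*2 = 12.
Iteration 4: no further components; recursion stops.
SUM(amt) = 1 + 3 + 1 + 6 + 6 + 12 = 29.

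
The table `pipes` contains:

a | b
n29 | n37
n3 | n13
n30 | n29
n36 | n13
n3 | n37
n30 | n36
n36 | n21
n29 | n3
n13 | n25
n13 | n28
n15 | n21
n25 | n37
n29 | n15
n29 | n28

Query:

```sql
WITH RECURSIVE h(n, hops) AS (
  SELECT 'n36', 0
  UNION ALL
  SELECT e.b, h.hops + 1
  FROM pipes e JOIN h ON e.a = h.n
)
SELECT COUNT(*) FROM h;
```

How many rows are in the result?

Base: (n36, hops=0).
Iteration 1: edges from {n36} -> (n13, hops=1), (n21, hops=1).
Iteration 2: edges from {n13,n21} -> (n25, hops=2), (n28, hops=2).
Iteration 3: edges from {n25,n28} -> (n37, hops=3).
Iteration 4: no outgoing edges from {n37}; recursion stops.
Total rows emitted: 6.

6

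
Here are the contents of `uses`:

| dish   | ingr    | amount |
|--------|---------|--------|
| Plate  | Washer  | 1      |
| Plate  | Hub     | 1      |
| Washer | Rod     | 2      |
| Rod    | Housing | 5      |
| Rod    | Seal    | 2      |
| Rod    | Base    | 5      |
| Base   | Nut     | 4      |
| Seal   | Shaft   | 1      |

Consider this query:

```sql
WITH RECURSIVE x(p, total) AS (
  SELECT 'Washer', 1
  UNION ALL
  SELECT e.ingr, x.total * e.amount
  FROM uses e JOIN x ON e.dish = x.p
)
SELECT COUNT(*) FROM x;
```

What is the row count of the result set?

7

Base: (Washer, total=1).
Iteration 1: components of {Washer} -> Rod = 1*2 = 2.
Iteration 2: components of {Rod} -> Base = 2*5 = 10, Housing = 2*5 = 10, Seal = 2*2 = 4.
Iteration 3: components of {Base,Housing,Seal} -> Nut = 10*4 = 40, Shaft = 4*1 = 4.
Iteration 4: no further components; recursion stops.
Total rows emitted: 7.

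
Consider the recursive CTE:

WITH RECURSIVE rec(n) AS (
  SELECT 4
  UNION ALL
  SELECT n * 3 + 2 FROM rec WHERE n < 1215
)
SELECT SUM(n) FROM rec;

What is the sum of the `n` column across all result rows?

Base: n=4.
Iteration 1: 4 < 1215 holds -> n = 4 * 3 + 2 = 14.
Iteration 2: 14 < 1215 holds -> n = 14 * 3 + 2 = 44.
Iteration 3: 44 < 1215 holds -> n = 44 * 3 + 2 = 134.
Iteration 4: 134 < 1215 holds -> n = 134 * 3 + 2 = 404.
Iteration 5: 404 < 1215 holds -> n = 404 * 3 + 2 = 1214.
Iteration 6: 1214 < 1215 holds -> n = 1214 * 3 + 2 = 3644.
Iteration 7: 3644 < 1215 fails; recursion stops.
SUM(n) = 4 + 14 + 44 + 134 + 404 + 1214 + 3644 = 5458.

5458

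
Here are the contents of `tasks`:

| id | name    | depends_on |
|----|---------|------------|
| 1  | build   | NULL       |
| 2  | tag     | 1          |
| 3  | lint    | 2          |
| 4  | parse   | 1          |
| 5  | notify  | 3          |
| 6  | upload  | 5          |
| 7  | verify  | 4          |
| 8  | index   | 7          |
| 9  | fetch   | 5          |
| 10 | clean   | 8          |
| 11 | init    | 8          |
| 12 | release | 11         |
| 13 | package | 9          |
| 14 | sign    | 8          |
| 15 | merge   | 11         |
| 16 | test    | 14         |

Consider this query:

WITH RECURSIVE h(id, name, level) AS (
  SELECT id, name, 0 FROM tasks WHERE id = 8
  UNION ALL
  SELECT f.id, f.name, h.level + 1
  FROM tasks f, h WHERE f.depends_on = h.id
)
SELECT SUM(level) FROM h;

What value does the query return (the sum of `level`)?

9

Base: id=8 (index) at level 0.
Iteration 1: rows with depends_on in {8} -> clean (id 10, level 1), init (id 11, level 1), sign (id 14, level 1).
Iteration 2: rows with depends_on in {10,11,14} -> release (id 12, level 2), merge (id 15, level 2), test (id 16, level 2).
Iteration 3: no rows with depends_on in {12,15,16}; recursion stops.
SUM(level) = 0 + 1 + 1 + 1 + 2 + 2 + 2 = 9.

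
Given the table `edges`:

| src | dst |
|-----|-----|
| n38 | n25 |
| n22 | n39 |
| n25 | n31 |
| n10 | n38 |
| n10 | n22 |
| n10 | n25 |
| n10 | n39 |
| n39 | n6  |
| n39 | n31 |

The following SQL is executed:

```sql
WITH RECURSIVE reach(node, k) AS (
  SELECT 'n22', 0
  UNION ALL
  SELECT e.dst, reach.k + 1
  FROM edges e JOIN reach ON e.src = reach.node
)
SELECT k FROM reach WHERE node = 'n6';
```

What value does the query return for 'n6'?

2

Base: (n22, k=0).
Iteration 1: edges from {n22} -> (n39, k=1).
Iteration 2: edges from {n39} -> (n31, k=2), (n6, k=2).
Iteration 3: no outgoing edges from {n31,n6}; recursion stops.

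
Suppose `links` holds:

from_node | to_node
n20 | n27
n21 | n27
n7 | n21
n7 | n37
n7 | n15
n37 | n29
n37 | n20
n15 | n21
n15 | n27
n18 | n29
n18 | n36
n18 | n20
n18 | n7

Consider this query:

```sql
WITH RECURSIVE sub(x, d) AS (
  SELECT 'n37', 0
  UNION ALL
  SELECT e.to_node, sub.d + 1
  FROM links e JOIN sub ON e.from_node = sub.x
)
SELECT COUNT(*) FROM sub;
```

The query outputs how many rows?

4

Base: (n37, d=0).
Iteration 1: edges from {n37} -> (n20, d=1), (n29, d=1).
Iteration 2: edges from {n20,n29} -> (n27, d=2).
Iteration 3: no outgoing edges from {n27}; recursion stops.
Total rows emitted: 4.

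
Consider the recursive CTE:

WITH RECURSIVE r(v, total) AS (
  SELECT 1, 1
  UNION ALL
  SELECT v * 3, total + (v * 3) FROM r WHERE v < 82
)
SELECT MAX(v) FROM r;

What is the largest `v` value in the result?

243

Base: v=1, total=1.
Iteration 1: 1 < 82 holds -> v = 1 * 3 = 3, total = 1 + 3 = 4.
Iteration 2: 3 < 82 holds -> v = 3 * 3 = 9, total = 4 + 9 = 13.
Iteration 3: 9 < 82 holds -> v = 9 * 3 = 27, total = 13 + 27 = 40.
Iteration 4: 27 < 82 holds -> v = 27 * 3 = 81, total = 40 + 81 = 121.
Iteration 5: 81 < 82 holds -> v = 81 * 3 = 243, total = 121 + 243 = 364.
Iteration 6: 243 < 82 fails; recursion stops.
v values: 1, 3, 9, 27, 81, 243; the maximum is 243.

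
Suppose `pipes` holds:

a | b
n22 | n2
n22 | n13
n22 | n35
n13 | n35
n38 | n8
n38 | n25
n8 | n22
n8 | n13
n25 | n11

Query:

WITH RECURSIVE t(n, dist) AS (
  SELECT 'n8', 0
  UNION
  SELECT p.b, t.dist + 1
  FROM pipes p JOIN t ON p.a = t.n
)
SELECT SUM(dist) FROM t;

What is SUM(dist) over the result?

Base: (n8, dist=0).
Iteration 1: edges from {n8} -> (n13, dist=1), (n22, dist=1).
Iteration 2: edges from {n13,n22} -> (n13, dist=2), (n2, dist=2), (n35, dist=2). [UNION drops 1 duplicate row(s)]
Iteration 3: edges from {n13,n2,n35} -> (n35, dist=3).
Iteration 4: no outgoing edges from {n35}; recursion stops.
SUM(dist) = 0 + 1 + 1 + 2 + 2 + 2 + 3 = 11.

11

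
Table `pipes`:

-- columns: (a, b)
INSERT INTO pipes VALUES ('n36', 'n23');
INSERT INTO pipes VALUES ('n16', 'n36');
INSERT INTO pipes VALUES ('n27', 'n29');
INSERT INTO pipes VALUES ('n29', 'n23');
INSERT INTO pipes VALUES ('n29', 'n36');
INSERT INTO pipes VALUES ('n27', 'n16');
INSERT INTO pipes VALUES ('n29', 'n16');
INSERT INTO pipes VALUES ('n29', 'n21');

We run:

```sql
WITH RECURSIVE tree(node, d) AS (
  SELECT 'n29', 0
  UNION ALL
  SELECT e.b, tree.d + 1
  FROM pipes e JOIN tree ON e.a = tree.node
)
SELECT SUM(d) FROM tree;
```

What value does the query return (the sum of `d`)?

Base: (n29, d=0).
Iteration 1: edges from {n29} -> (n16, d=1), (n21, d=1), (n23, d=1), (n36, d=1).
Iteration 2: edges from {n16,n21,n23,n36} -> (n23, d=2), (n36, d=2).
Iteration 3: edges from {n23,n36} -> (n23, d=3).
Iteration 4: no outgoing edges from {n23}; recursion stops.
SUM(d) = 0 + 1 + 1 + 1 + 1 + 2 + 2 + 3 = 11.

11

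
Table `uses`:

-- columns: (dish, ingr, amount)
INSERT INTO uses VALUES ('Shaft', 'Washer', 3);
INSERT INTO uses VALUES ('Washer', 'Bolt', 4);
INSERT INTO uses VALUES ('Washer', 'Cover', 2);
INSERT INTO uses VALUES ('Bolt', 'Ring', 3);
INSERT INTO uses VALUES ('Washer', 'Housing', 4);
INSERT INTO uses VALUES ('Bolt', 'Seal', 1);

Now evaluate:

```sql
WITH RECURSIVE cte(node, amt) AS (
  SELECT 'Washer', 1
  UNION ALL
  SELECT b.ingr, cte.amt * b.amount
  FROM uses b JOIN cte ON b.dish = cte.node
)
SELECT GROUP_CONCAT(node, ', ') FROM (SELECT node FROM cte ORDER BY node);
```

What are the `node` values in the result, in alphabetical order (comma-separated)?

Base: (Washer, amt=1).
Iteration 1: components of {Washer} -> Bolt = 1*4 = 4, Cover = 1*2 = 2, Housing = 1*4 = 4.
Iteration 2: components of {Bolt,Cover,Housing} -> Ring = 4*3 = 12, Seal = 4*1 = 4.
Iteration 3: no further components; recursion stops.

Bolt, Cover, Housing, Ring, Seal, Washer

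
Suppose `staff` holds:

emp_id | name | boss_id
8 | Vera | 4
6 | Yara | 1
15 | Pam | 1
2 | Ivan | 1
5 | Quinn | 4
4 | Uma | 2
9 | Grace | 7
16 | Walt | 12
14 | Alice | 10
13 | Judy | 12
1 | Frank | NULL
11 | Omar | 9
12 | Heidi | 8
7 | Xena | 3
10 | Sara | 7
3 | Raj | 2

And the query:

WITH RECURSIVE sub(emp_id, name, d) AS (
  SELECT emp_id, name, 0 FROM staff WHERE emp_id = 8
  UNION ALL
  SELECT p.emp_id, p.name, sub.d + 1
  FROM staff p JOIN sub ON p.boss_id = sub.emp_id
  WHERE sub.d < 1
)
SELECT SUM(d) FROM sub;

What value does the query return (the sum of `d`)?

Base: emp_id=8 (Vera) at d 0.
Iteration 1: rows with boss_id in {8} -> Heidi (id 12, d 1).
Iteration 2: d < 1 fails for all current rows; recursion stops.
SUM(d) = 0 + 1 = 1.

1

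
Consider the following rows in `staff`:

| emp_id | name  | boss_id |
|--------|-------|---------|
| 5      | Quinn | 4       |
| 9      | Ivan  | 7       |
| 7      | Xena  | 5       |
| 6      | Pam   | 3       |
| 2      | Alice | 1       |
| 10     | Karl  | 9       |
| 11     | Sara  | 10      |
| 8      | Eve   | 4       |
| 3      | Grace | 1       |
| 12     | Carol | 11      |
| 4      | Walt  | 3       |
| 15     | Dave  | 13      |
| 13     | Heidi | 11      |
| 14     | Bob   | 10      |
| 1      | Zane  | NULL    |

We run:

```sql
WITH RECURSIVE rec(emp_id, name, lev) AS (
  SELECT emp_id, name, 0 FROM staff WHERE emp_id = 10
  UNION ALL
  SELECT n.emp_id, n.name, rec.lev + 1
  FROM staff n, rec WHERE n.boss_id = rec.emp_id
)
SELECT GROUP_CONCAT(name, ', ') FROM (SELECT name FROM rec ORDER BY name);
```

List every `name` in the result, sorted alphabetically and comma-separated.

Bob, Carol, Dave, Heidi, Karl, Sara

Base: emp_id=10 (Karl) at lev 0.
Iteration 1: rows with boss_id in {10} -> Sara (id 11, lev 1), Bob (id 14, lev 1).
Iteration 2: rows with boss_id in {11,14} -> Carol (id 12, lev 2), Heidi (id 13, lev 2).
Iteration 3: rows with boss_id in {12,13} -> Dave (id 15, lev 3).
Iteration 4: no rows with boss_id in {15}; recursion stops.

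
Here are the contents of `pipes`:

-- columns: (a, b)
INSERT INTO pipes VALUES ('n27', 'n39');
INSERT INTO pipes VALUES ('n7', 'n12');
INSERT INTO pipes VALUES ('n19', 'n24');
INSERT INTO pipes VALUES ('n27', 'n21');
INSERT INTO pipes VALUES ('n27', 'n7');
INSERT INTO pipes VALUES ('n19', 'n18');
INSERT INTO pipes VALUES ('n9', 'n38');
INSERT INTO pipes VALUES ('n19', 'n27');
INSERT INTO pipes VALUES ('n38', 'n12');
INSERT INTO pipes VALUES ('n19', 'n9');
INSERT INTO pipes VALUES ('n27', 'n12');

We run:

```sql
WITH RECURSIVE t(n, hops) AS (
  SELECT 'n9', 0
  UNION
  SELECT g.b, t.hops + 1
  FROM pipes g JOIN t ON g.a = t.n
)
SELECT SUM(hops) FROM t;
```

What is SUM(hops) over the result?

Base: (n9, hops=0).
Iteration 1: edges from {n9} -> (n38, hops=1).
Iteration 2: edges from {n38} -> (n12, hops=2).
Iteration 3: no outgoing edges from {n12}; recursion stops.
SUM(hops) = 0 + 1 + 2 = 3.

3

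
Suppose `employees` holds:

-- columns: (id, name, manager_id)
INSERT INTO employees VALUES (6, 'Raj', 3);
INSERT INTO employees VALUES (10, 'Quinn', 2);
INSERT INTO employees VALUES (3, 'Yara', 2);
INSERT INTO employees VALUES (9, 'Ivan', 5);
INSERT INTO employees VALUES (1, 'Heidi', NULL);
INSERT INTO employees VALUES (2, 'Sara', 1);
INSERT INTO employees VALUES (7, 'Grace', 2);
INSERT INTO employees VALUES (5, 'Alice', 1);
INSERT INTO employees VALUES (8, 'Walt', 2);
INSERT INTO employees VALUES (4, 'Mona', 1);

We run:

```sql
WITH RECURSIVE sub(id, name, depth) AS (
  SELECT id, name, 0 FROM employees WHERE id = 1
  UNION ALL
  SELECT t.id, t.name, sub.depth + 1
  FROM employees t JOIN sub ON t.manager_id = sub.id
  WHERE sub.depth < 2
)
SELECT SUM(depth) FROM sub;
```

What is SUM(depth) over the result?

Base: id=1 (Heidi) at depth 0.
Iteration 1: rows with manager_id in {1} -> Sara (id 2, depth 1), Mona (id 4, depth 1), Alice (id 5, depth 1).
Iteration 2: rows with manager_id in {2,4,5} -> Yara (id 3, depth 2), Grace (id 7, depth 2), Walt (id 8, depth 2), Ivan (id 9, depth 2), Quinn (id 10, depth 2).
Iteration 3: depth < 2 fails for all current rows; recursion stops.
SUM(depth) = 0 + 1 + 1 + 1 + 2 + 2 + 2 + 2 + 2 = 13.

13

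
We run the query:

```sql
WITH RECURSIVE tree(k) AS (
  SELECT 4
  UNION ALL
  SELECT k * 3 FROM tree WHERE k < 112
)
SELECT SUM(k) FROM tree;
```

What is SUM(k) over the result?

484

Base: k=4.
Iteration 1: 4 < 112 holds -> k = 4 * 3 = 12.
Iteration 2: 12 < 112 holds -> k = 12 * 3 = 36.
Iteration 3: 36 < 112 holds -> k = 36 * 3 = 108.
Iteration 4: 108 < 112 holds -> k = 108 * 3 = 324.
Iteration 5: 324 < 112 fails; recursion stops.
SUM(k) = 4 + 12 + 36 + 108 + 324 = 484.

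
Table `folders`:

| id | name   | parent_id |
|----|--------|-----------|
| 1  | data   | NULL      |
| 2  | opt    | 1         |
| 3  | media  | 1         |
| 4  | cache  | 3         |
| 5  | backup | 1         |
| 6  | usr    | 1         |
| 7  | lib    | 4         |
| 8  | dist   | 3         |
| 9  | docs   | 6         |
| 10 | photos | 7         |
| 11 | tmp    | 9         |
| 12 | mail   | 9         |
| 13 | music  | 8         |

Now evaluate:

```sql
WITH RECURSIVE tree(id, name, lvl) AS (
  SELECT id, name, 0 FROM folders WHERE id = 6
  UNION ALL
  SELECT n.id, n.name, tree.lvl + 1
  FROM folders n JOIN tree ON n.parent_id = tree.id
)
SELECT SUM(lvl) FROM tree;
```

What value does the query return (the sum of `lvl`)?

Base: id=6 (usr) at lvl 0.
Iteration 1: rows with parent_id in {6} -> docs (id 9, lvl 1).
Iteration 2: rows with parent_id in {9} -> tmp (id 11, lvl 2), mail (id 12, lvl 2).
Iteration 3: no rows with parent_id in {11,12}; recursion stops.
SUM(lvl) = 0 + 1 + 2 + 2 = 5.

5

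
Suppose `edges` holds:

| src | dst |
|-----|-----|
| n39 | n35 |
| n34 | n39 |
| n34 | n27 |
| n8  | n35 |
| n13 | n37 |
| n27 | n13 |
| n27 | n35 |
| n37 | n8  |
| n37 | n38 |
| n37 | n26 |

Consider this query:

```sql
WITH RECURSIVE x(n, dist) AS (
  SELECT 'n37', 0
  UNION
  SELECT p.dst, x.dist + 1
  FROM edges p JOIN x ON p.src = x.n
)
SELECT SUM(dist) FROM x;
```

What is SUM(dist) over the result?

Base: (n37, dist=0).
Iteration 1: edges from {n37} -> (n26, dist=1), (n38, dist=1), (n8, dist=1).
Iteration 2: edges from {n26,n38,n8} -> (n35, dist=2).
Iteration 3: no outgoing edges from {n35}; recursion stops.
SUM(dist) = 0 + 1 + 1 + 1 + 2 = 5.

5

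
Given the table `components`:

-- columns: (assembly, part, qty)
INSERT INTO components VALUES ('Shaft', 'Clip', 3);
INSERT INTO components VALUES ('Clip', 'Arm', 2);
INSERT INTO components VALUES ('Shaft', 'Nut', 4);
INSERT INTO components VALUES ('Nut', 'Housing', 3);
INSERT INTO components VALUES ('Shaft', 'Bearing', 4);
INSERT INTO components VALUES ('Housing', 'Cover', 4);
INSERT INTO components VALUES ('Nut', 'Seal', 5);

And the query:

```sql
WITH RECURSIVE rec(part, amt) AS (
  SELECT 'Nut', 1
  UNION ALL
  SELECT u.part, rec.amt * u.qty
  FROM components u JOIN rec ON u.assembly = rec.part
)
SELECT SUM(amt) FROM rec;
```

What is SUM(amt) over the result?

Base: (Nut, amt=1).
Iteration 1: components of {Nut} -> Housing = 1*3 = 3, Seal = 1*5 = 5.
Iteration 2: components of {Housing,Seal} -> Cover = 3*4 = 12.
Iteration 3: no further components; recursion stops.
SUM(amt) = 1 + 3 + 5 + 12 = 21.

21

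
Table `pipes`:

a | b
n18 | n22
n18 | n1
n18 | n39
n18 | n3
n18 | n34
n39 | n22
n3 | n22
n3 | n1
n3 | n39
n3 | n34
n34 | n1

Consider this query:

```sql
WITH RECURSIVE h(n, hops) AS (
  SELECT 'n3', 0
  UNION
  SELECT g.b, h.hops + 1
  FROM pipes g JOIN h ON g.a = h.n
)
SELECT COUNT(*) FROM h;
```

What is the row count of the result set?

7

Base: (n3, hops=0).
Iteration 1: edges from {n3} -> (n1, hops=1), (n22, hops=1), (n34, hops=1), (n39, hops=1).
Iteration 2: edges from {n1,n22,n34,n39} -> (n1, hops=2), (n22, hops=2).
Iteration 3: no outgoing edges from {n1,n22}; recursion stops.
Total rows emitted: 7.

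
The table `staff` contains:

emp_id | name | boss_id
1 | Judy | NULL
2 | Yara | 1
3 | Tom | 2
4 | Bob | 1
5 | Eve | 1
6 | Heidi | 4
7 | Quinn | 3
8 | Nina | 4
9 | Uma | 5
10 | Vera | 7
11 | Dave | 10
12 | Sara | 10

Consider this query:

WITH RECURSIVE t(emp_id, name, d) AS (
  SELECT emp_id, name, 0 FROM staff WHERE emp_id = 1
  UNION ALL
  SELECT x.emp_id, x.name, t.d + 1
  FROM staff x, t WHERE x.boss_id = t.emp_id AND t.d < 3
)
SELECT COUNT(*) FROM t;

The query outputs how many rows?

Base: emp_id=1 (Judy) at d 0.
Iteration 1: rows with boss_id in {1} -> Yara (id 2, d 1), Bob (id 4, d 1), Eve (id 5, d 1).
Iteration 2: rows with boss_id in {2,4,5} -> Tom (id 3, d 2), Heidi (id 6, d 2), Nina (id 8, d 2), Uma (id 9, d 2).
Iteration 3: rows with boss_id in {3,6,8,9} -> Quinn (id 7, d 3).
Iteration 4: d < 3 fails for all current rows; recursion stops.
Total rows emitted: 9.

9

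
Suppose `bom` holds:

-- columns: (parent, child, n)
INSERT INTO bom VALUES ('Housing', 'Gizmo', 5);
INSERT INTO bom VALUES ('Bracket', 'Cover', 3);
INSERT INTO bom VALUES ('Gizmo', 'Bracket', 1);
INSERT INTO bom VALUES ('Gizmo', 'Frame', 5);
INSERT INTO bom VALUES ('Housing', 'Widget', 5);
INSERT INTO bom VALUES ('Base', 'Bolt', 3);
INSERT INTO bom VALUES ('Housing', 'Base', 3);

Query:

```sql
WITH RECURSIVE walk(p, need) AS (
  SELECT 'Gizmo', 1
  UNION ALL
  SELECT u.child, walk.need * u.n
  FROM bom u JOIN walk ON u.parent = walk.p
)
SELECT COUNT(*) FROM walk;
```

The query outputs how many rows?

Base: (Gizmo, need=1).
Iteration 1: components of {Gizmo} -> Bracket = 1*1 = 1, Frame = 1*5 = 5.
Iteration 2: components of {Bracket,Frame} -> Cover = 1*3 = 3.
Iteration 3: no further components; recursion stops.
Total rows emitted: 4.

4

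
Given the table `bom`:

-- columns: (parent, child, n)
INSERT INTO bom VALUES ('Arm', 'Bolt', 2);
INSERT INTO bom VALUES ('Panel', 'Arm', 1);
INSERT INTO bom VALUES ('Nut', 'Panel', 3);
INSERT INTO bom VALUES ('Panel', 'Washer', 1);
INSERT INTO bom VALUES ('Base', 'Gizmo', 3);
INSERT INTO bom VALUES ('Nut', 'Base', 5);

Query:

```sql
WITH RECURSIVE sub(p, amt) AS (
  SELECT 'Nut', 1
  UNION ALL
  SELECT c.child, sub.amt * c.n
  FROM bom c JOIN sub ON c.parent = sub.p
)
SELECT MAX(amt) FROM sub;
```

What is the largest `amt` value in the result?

15

Base: (Nut, amt=1).
Iteration 1: components of {Nut} -> Base = 1*5 = 5, Panel = 1*3 = 3.
Iteration 2: components of {Base,Panel} -> Arm = 3*1 = 3, Gizmo = 5*3 = 15, Washer = 3*1 = 3.
Iteration 3: components of {Arm,Gizmo,Washer} -> Bolt = 3*2 = 6.
Iteration 4: no further components; recursion stops.
amt values: 1, 3, 5, 3, 3, 15, 6; the maximum is 15.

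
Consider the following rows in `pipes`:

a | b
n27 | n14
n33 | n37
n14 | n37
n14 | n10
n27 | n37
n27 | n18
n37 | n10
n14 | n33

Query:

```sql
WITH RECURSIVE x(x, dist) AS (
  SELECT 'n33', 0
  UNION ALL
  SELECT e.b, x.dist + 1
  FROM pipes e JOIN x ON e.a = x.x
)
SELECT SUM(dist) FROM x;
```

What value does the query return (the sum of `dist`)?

Base: (n33, dist=0).
Iteration 1: edges from {n33} -> (n37, dist=1).
Iteration 2: edges from {n37} -> (n10, dist=2).
Iteration 3: no outgoing edges from {n10}; recursion stops.
SUM(dist) = 0 + 1 + 2 = 3.

3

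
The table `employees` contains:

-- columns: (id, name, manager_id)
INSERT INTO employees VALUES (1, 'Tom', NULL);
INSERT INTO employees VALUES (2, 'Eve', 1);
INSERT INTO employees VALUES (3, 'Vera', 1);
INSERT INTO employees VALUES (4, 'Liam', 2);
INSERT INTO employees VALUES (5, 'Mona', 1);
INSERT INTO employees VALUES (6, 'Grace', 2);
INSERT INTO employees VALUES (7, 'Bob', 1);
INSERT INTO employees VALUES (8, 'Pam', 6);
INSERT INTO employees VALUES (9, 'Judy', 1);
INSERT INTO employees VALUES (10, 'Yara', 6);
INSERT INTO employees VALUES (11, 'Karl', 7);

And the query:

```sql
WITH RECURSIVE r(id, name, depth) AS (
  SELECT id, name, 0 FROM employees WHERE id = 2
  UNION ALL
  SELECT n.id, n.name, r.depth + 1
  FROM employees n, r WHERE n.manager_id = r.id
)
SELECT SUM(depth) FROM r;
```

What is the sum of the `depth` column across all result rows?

6

Base: id=2 (Eve) at depth 0.
Iteration 1: rows with manager_id in {2} -> Liam (id 4, depth 1), Grace (id 6, depth 1).
Iteration 2: rows with manager_id in {4,6} -> Pam (id 8, depth 2), Yara (id 10, depth 2).
Iteration 3: no rows with manager_id in {8,10}; recursion stops.
SUM(depth) = 0 + 1 + 1 + 2 + 2 = 6.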